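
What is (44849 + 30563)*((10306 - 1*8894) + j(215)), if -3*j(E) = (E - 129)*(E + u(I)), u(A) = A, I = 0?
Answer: -1074922648/3 ≈ -3.5831e+8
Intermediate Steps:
j(E) = -E*(-129 + E)/3 (j(E) = -(E - 129)*(E + 0)/3 = -(-129 + E)*E/3 = -E*(-129 + E)/3)
(44849 + 30563)*((10306 - 1*8894) + j(215)) = (44849 + 30563)*((10306 - 1*8894) + (⅓)*215*(129 - 1*215)) = 75412*((10306 - 8894) + (⅓)*215*(129 - 215)) = 75412*(1412 + (⅓)*215*(-86)) = 75412*(1412 - 18490/3) = 75412*(-14254/3) = -1074922648/3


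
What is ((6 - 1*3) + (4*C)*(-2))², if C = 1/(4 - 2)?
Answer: 1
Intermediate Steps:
C = ½ (C = 1/2 = ½ ≈ 0.50000)
((6 - 1*3) + (4*C)*(-2))² = ((6 - 1*3) + (4*(½))*(-2))² = ((6 - 3) + 2*(-2))² = (3 - 4)² = (-1)² = 1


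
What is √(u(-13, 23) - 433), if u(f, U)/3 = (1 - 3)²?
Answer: I*√421 ≈ 20.518*I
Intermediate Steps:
u(f, U) = 12 (u(f, U) = 3*(1 - 3)² = 3*(-2)² = 3*4 = 12)
√(u(-13, 23) - 433) = √(12 - 433) = √(-421) = I*√421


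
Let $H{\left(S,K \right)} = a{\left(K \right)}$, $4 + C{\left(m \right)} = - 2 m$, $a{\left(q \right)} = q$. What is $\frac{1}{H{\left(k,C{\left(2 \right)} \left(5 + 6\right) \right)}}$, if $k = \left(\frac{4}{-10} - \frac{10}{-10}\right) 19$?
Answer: $- \frac{1}{88} \approx -0.011364$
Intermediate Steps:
$C{\left(m \right)} = -4 - 2 m$
$k = \frac{57}{5}$ ($k = \left(4 \left(- \frac{1}{10}\right) - -1\right) 19 = \left(- \frac{2}{5} + 1\right) 19 = \frac{3}{5} \cdot 19 = \frac{57}{5} \approx 11.4$)
$H{\left(S,K \right)} = K$
$\frac{1}{H{\left(k,C{\left(2 \right)} \left(5 + 6\right) \right)}} = \frac{1}{\left(-4 - 4\right) \left(5 + 6\right)} = \frac{1}{\left(-4 - 4\right) 11} = \frac{1}{\left(-8\right) 11} = \frac{1}{-88} = - \frac{1}{88}$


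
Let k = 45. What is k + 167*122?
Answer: 20419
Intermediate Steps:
k + 167*122 = 45 + 167*122 = 45 + 20374 = 20419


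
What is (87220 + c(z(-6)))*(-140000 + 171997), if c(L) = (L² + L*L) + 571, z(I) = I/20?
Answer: 140452719323/50 ≈ 2.8091e+9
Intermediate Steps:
z(I) = I/20 (z(I) = I*(1/20) = I/20)
c(L) = 571 + 2*L² (c(L) = (L² + L²) + 571 = 2*L² + 571 = 571 + 2*L²)
(87220 + c(z(-6)))*(-140000 + 171997) = (87220 + (571 + 2*((1/20)*(-6))²))*(-140000 + 171997) = (87220 + (571 + 2*(-3/10)²))*31997 = (87220 + (571 + 2*(9/100)))*31997 = (87220 + (571 + 9/50))*31997 = (87220 + 28559/50)*31997 = (4389559/50)*31997 = 140452719323/50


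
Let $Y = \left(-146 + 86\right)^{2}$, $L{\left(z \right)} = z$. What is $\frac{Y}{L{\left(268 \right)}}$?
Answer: $\frac{900}{67} \approx 13.433$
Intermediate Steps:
$Y = 3600$ ($Y = \left(-60\right)^{2} = 3600$)
$\frac{Y}{L{\left(268 \right)}} = \frac{3600}{268} = 3600 \cdot \frac{1}{268} = \frac{900}{67}$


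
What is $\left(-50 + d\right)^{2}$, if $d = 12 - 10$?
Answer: $2304$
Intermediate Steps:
$d = 2$
$\left(-50 + d\right)^{2} = \left(-50 + 2\right)^{2} = \left(-48\right)^{2} = 2304$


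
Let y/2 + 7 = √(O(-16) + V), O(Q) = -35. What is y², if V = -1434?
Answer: 4*(7 - I*√1469)² ≈ -5680.0 - 2146.3*I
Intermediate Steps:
y = -14 + 2*I*√1469 (y = -14 + 2*√(-35 - 1434) = -14 + 2*√(-1469) = -14 + 2*(I*√1469) = -14 + 2*I*√1469 ≈ -14.0 + 76.655*I)
y² = (-14 + 2*I*√1469)²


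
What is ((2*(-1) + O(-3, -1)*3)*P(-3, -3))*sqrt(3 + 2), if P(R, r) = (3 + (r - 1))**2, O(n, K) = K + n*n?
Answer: 22*sqrt(5) ≈ 49.193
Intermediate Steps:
O(n, K) = K + n**2
P(R, r) = (2 + r)**2 (P(R, r) = (3 + (-1 + r))**2 = (2 + r)**2)
((2*(-1) + O(-3, -1)*3)*P(-3, -3))*sqrt(3 + 2) = ((2*(-1) + (-1 + (-3)**2)*3)*(2 - 3)**2)*sqrt(3 + 2) = ((-2 + (-1 + 9)*3)*(-1)**2)*sqrt(5) = ((-2 + 8*3)*1)*sqrt(5) = ((-2 + 24)*1)*sqrt(5) = (22*1)*sqrt(5) = 22*sqrt(5)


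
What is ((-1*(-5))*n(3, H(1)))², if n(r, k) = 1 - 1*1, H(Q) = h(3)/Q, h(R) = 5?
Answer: 0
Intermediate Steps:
H(Q) = 5/Q
n(r, k) = 0 (n(r, k) = 1 - 1 = 0)
((-1*(-5))*n(3, H(1)))² = (-1*(-5)*0)² = (5*0)² = 0² = 0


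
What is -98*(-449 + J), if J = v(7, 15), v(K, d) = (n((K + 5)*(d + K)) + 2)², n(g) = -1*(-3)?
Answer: 41552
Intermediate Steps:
n(g) = 3
v(K, d) = 25 (v(K, d) = (3 + 2)² = 5² = 25)
J = 25
-98*(-449 + J) = -98*(-449 + 25) = -98*(-424) = 41552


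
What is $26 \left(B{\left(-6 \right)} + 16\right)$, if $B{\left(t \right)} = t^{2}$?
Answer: $1352$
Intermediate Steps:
$26 \left(B{\left(-6 \right)} + 16\right) = 26 \left(\left(-6\right)^{2} + 16\right) = 26 \left(36 + 16\right) = 26 \cdot 52 = 1352$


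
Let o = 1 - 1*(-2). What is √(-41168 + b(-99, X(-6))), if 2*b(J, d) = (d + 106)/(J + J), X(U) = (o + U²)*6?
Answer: I*√44832887/33 ≈ 202.9*I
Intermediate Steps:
o = 3 (o = 1 + 2 = 3)
X(U) = 18 + 6*U² (X(U) = (3 + U²)*6 = 18 + 6*U²)
b(J, d) = (106 + d)/(4*J) (b(J, d) = ((d + 106)/(J + J))/2 = ((106 + d)/((2*J)))/2 = ((106 + d)*(1/(2*J)))/2 = ((106 + d)/(2*J))/2 = (106 + d)/(4*J))
√(-41168 + b(-99, X(-6))) = √(-41168 + (¼)*(106 + (18 + 6*(-6)²))/(-99)) = √(-41168 + (¼)*(-1/99)*(106 + (18 + 6*36))) = √(-41168 + (¼)*(-1/99)*(106 + (18 + 216))) = √(-41168 + (¼)*(-1/99)*(106 + 234)) = √(-41168 + (¼)*(-1/99)*340) = √(-41168 - 85/99) = √(-4075717/99) = I*√44832887/33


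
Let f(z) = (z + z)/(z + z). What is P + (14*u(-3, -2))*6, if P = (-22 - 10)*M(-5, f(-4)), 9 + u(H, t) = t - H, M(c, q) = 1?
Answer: -704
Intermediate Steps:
f(z) = 1 (f(z) = (2*z)/((2*z)) = (2*z)*(1/(2*z)) = 1)
u(H, t) = -9 + t - H (u(H, t) = -9 + (t - H) = -9 + t - H)
P = -32 (P = (-22 - 10)*1 = -32*1 = -32)
P + (14*u(-3, -2))*6 = -32 + (14*(-9 - 2 - 1*(-3)))*6 = -32 + (14*(-9 - 2 + 3))*6 = -32 + (14*(-8))*6 = -32 - 112*6 = -32 - 672 = -704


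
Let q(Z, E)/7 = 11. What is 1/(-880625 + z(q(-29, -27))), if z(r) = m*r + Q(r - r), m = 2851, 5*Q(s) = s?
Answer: -1/661098 ≈ -1.5126e-6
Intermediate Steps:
q(Z, E) = 77 (q(Z, E) = 7*11 = 77)
Q(s) = s/5
z(r) = 2851*r (z(r) = 2851*r + (r - r)/5 = 2851*r + (1/5)*0 = 2851*r + 0 = 2851*r)
1/(-880625 + z(q(-29, -27))) = 1/(-880625 + 2851*77) = 1/(-880625 + 219527) = 1/(-661098) = -1/661098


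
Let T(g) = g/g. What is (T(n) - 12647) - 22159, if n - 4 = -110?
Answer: -34805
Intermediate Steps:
n = -106 (n = 4 - 110 = -106)
T(g) = 1
(T(n) - 12647) - 22159 = (1 - 12647) - 22159 = -12646 - 22159 = -34805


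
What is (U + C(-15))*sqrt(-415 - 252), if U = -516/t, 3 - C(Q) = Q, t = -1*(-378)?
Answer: 1048*I*sqrt(667)/63 ≈ 429.62*I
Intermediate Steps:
t = 378
C(Q) = 3 - Q
U = -86/63 (U = -516/378 = -516*1/378 = -86/63 ≈ -1.3651)
(U + C(-15))*sqrt(-415 - 252) = (-86/63 + (3 - 1*(-15)))*sqrt(-415 - 252) = (-86/63 + (3 + 15))*sqrt(-667) = (-86/63 + 18)*(I*sqrt(667)) = 1048*(I*sqrt(667))/63 = 1048*I*sqrt(667)/63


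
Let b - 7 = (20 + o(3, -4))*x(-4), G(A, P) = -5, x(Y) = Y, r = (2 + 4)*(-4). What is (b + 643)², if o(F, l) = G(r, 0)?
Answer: 348100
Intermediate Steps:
r = -24 (r = 6*(-4) = -24)
o(F, l) = -5
b = -53 (b = 7 + (20 - 5)*(-4) = 7 + 15*(-4) = 7 - 60 = -53)
(b + 643)² = (-53 + 643)² = 590² = 348100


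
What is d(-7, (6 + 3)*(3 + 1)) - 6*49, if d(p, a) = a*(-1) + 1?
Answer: -329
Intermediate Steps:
d(p, a) = 1 - a (d(p, a) = -a + 1 = 1 - a)
d(-7, (6 + 3)*(3 + 1)) - 6*49 = (1 - (6 + 3)*(3 + 1)) - 6*49 = (1 - 9*4) - 294 = (1 - 1*36) - 294 = (1 - 36) - 294 = -35 - 294 = -329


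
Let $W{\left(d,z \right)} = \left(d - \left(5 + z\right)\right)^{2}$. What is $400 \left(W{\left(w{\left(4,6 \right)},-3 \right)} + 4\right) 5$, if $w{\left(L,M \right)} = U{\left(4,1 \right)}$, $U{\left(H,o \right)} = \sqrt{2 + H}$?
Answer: $28000 - 8000 \sqrt{6} \approx 8404.1$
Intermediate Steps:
$w{\left(L,M \right)} = \sqrt{6}$ ($w{\left(L,M \right)} = \sqrt{2 + 4} = \sqrt{6}$)
$W{\left(d,z \right)} = \left(-5 + d - z\right)^{2}$
$400 \left(W{\left(w{\left(4,6 \right)},-3 \right)} + 4\right) 5 = 400 \left(\left(5 - 3 - \sqrt{6}\right)^{2} + 4\right) 5 = 400 \left(\left(2 - \sqrt{6}\right)^{2} + 4\right) 5 = 400 \left(4 + \left(2 - \sqrt{6}\right)^{2}\right) 5 = 400 \left(20 + 5 \left(2 - \sqrt{6}\right)^{2}\right) = 8000 + 2000 \left(2 - \sqrt{6}\right)^{2}$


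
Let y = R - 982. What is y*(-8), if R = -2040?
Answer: 24176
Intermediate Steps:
y = -3022 (y = -2040 - 982 = -3022)
y*(-8) = -3022*(-8) = 24176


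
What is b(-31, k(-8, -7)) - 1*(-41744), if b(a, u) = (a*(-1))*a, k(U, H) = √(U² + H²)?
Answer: 40783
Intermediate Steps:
k(U, H) = √(H² + U²)
b(a, u) = -a² (b(a, u) = (-a)*a = -a²)
b(-31, k(-8, -7)) - 1*(-41744) = -1*(-31)² - 1*(-41744) = -1*961 + 41744 = -961 + 41744 = 40783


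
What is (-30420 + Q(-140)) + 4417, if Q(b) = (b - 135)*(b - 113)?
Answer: 43572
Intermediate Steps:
Q(b) = (-135 + b)*(-113 + b)
(-30420 + Q(-140)) + 4417 = (-30420 + (15255 + (-140)² - 248*(-140))) + 4417 = (-30420 + (15255 + 19600 + 34720)) + 4417 = (-30420 + 69575) + 4417 = 39155 + 4417 = 43572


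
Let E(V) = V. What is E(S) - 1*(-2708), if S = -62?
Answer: 2646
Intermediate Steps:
E(S) - 1*(-2708) = -62 - 1*(-2708) = -62 + 2708 = 2646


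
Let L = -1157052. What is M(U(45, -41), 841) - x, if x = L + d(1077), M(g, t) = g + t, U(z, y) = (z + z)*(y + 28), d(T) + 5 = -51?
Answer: 1156779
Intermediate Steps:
d(T) = -56 (d(T) = -5 - 51 = -56)
U(z, y) = 2*z*(28 + y) (U(z, y) = (2*z)*(28 + y) = 2*z*(28 + y))
x = -1157108 (x = -1157052 - 56 = -1157108)
M(U(45, -41), 841) - x = (2*45*(28 - 41) + 841) - 1*(-1157108) = (2*45*(-13) + 841) + 1157108 = (-1170 + 841) + 1157108 = -329 + 1157108 = 1156779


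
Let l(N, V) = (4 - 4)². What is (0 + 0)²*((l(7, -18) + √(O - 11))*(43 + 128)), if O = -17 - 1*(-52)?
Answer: 0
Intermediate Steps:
O = 35 (O = -17 + 52 = 35)
l(N, V) = 0 (l(N, V) = 0² = 0)
(0 + 0)²*((l(7, -18) + √(O - 11))*(43 + 128)) = (0 + 0)²*((0 + √(35 - 11))*(43 + 128)) = 0²*((0 + √24)*171) = 0*((0 + 2*√6)*171) = 0*((2*√6)*171) = 0*(342*√6) = 0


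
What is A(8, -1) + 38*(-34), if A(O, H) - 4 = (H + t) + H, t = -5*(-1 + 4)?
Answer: -1305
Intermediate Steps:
t = -15 (t = -5*3 = -15)
A(O, H) = -11 + 2*H (A(O, H) = 4 + ((H - 15) + H) = 4 + ((-15 + H) + H) = 4 + (-15 + 2*H) = -11 + 2*H)
A(8, -1) + 38*(-34) = (-11 + 2*(-1)) + 38*(-34) = (-11 - 2) - 1292 = -13 - 1292 = -1305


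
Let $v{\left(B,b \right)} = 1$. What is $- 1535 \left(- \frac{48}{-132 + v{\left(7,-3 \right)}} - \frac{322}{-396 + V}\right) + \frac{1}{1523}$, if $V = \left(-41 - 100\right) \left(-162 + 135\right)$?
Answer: $- \frac{284150399689}{680538843} \approx -417.54$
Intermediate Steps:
$V = 3807$ ($V = \left(-141\right) \left(-27\right) = 3807$)
$- 1535 \left(- \frac{48}{-132 + v{\left(7,-3 \right)}} - \frac{322}{-396 + V}\right) + \frac{1}{1523} = - 1535 \left(- \frac{48}{-132 + 1} - \frac{322}{-396 + 3807}\right) + \frac{1}{1523} = - 1535 \left(- \frac{48}{-131} - \frac{322}{3411}\right) + \frac{1}{1523} = - 1535 \left(\left(-48\right) \left(- \frac{1}{131}\right) - \frac{322}{3411}\right) + \frac{1}{1523} = - 1535 \left(\frac{48}{131} - \frac{322}{3411}\right) + \frac{1}{1523} = \left(-1535\right) \frac{121546}{446841} + \frac{1}{1523} = - \frac{186573110}{446841} + \frac{1}{1523} = - \frac{284150399689}{680538843}$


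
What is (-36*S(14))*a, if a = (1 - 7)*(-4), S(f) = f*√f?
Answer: -12096*√14 ≈ -45259.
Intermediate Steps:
S(f) = f^(3/2)
a = 24 (a = -6*(-4) = 24)
(-36*S(14))*a = -504*√14*24 = -12096*√14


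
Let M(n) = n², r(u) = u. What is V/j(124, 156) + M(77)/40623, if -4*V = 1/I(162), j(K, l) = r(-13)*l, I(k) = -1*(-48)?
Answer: 69959119/479321856 ≈ 0.14595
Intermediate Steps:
I(k) = 48
j(K, l) = -13*l
V = -1/192 (V = -¼/48 = -¼*1/48 = -1/192 ≈ -0.0052083)
V/j(124, 156) + M(77)/40623 = -1/(192*((-13*156))) + 77²/40623 = -1/192/(-2028) + 5929*(1/40623) = -1/192*(-1/2028) + 539/3693 = 1/389376 + 539/3693 = 69959119/479321856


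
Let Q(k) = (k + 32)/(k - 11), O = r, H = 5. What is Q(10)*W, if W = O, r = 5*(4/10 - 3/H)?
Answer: 42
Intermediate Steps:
r = -1 (r = 5*(4/10 - 3/5) = 5*(4*(⅒) - 3*⅕) = 5*(⅖ - ⅗) = 5*(-⅕) = -1)
O = -1
W = -1
Q(k) = (32 + k)/(-11 + k)
Q(10)*W = ((32 + 10)/(-11 + 10))*(-1) = (42/(-1))*(-1) = -1*42*(-1) = -42*(-1) = 42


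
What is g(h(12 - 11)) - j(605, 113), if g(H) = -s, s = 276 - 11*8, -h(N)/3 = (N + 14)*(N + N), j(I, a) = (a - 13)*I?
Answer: -60688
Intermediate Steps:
j(I, a) = I*(-13 + a) (j(I, a) = (-13 + a)*I = I*(-13 + a))
h(N) = -6*N*(14 + N) (h(N) = -3*(N + 14)*(N + N) = -3*(14 + N)*2*N = -6*N*(14 + N))
s = 188 (s = 276 - 1*88 = 276 - 88 = 188)
g(H) = -188 (g(H) = -1*188 = -188)
g(h(12 - 11)) - j(605, 113) = -188 - 605*(-13 + 113) = -188 - 605*100 = -188 - 1*60500 = -188 - 60500 = -60688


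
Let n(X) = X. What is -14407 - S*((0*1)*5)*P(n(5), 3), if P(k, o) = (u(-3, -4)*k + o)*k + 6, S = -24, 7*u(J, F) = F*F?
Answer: -14407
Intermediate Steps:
u(J, F) = F²/7 (u(J, F) = (F*F)/7 = F²/7)
P(k, o) = 6 + k*(o + 16*k/7) (P(k, o) = (((⅐)*(-4)²)*k + o)*k + 6 = (((⅐)*16)*k + o)*k + 6 = (16*k/7 + o)*k + 6 = (o + 16*k/7)*k + 6 = k*(o + 16*k/7) + 6 = 6 + k*(o + 16*k/7))
-14407 - S*((0*1)*5)*P(n(5), 3) = -14407 - (-24*0*1*5)*(6 + (16/7)*5² + 5*3) = -14407 - (-0*5)*(6 + (16/7)*25 + 15) = -14407 - (-24*0)*(6 + 400/7 + 15) = -14407 - 0*547/7 = -14407 - 1*0 = -14407 + 0 = -14407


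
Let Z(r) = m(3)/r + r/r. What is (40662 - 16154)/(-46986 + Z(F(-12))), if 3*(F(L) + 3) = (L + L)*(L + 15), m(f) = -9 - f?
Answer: -220572/422861 ≈ -0.52162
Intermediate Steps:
F(L) = -3 + 2*L*(15 + L)/3 (F(L) = -3 + ((L + L)*(L + 15))/3 = -3 + ((2*L)*(15 + L))/3 = -3 + (2*L*(15 + L))/3 = -3 + 2*L*(15 + L)/3)
Z(r) = 1 - 12/r (Z(r) = (-9 - 1*3)/r + r/r = (-9 - 3)/r + 1 = -12/r + 1 = 1 - 12/r)
(40662 - 16154)/(-46986 + Z(F(-12))) = (40662 - 16154)/(-46986 + (-12 + (-3 + 10*(-12) + (⅔)*(-12)²))/(-3 + 10*(-12) + (⅔)*(-12)²)) = 24508/(-46986 + (-12 + (-3 - 120 + (⅔)*144))/(-3 - 120 + (⅔)*144)) = 24508/(-46986 + (-12 + (-3 - 120 + 96))/(-3 - 120 + 96)) = 24508/(-46986 + (-12 - 27)/(-27)) = 24508/(-46986 - 1/27*(-39)) = 24508/(-46986 + 13/9) = 24508/(-422861/9) = 24508*(-9/422861) = -220572/422861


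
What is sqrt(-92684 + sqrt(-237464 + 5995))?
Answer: sqrt(-92684 + I*sqrt(231469)) ≈ 0.7902 + 304.44*I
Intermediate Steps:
sqrt(-92684 + sqrt(-237464 + 5995)) = sqrt(-92684 + sqrt(-231469)) = sqrt(-92684 + I*sqrt(231469))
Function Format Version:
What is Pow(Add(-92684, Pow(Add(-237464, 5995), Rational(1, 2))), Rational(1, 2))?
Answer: Pow(Add(-92684, Mul(I, Pow(231469, Rational(1, 2)))), Rational(1, 2)) ≈ Add(0.7902, Mul(304.44, I))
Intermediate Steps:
Pow(Add(-92684, Pow(Add(-237464, 5995), Rational(1, 2))), Rational(1, 2)) = Pow(Add(-92684, Pow(-231469, Rational(1, 2))), Rational(1, 2)) = Pow(Add(-92684, Mul(I, Pow(231469, Rational(1, 2)))), Rational(1, 2))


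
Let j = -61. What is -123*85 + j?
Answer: -10516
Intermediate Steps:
-123*85 + j = -123*85 - 61 = -10455 - 61 = -10516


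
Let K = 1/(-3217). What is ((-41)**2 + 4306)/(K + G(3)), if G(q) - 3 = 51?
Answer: 19260179/173717 ≈ 110.87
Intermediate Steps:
K = -1/3217 ≈ -0.00031085
G(q) = 54 (G(q) = 3 + 51 = 54)
((-41)**2 + 4306)/(K + G(3)) = ((-41)**2 + 4306)/(-1/3217 + 54) = (1681 + 4306)/(173717/3217) = 5987*(3217/173717) = 19260179/173717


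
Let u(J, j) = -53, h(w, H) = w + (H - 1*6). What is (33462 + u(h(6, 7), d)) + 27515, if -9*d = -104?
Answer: 60924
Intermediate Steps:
d = 104/9 (d = -⅑*(-104) = 104/9 ≈ 11.556)
h(w, H) = -6 + H + w (h(w, H) = w + (H - 6) = w + (-6 + H) = -6 + H + w)
(33462 + u(h(6, 7), d)) + 27515 = (33462 - 53) + 27515 = 33409 + 27515 = 60924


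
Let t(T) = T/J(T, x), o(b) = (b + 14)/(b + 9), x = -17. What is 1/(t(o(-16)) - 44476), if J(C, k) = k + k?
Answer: -119/5292645 ≈ -2.2484e-5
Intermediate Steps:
J(C, k) = 2*k
o(b) = (14 + b)/(9 + b)
t(T) = -T/34 (t(T) = T/((2*(-17))) = T/(-34) = T*(-1/34) = -T/34)
1/(t(o(-16)) - 44476) = 1/(-(14 - 16)/(34*(9 - 16)) - 44476) = 1/(-(-2)/(34*(-7)) - 44476) = 1/(-(-1)*(-2)/238 - 44476) = 1/(-1/34*2/7 - 44476) = 1/(-1/119 - 44476) = 1/(-5292645/119) = -119/5292645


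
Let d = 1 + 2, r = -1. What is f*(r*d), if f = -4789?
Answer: 14367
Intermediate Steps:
d = 3
f*(r*d) = -(-4789)*3 = -4789*(-3) = 14367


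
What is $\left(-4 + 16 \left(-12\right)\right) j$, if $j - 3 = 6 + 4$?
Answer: $-2548$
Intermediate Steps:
$j = 13$ ($j = 3 + \left(6 + 4\right) = 3 + 10 = 13$)
$\left(-4 + 16 \left(-12\right)\right) j = \left(-4 + 16 \left(-12\right)\right) 13 = \left(-4 - 192\right) 13 = \left(-196\right) 13 = -2548$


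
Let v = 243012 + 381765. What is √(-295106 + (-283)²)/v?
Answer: 11*I*√1777/624777 ≈ 0.00074218*I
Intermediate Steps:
v = 624777
√(-295106 + (-283)²)/v = √(-295106 + (-283)²)/624777 = √(-295106 + 80089)*(1/624777) = √(-215017)*(1/624777) = (11*I*√1777)*(1/624777) = 11*I*√1777/624777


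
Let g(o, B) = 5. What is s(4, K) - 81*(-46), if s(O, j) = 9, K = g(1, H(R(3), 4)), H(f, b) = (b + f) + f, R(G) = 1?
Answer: 3735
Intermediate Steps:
H(f, b) = b + 2*f
K = 5
s(4, K) - 81*(-46) = 9 - 81*(-46) = 9 + 3726 = 3735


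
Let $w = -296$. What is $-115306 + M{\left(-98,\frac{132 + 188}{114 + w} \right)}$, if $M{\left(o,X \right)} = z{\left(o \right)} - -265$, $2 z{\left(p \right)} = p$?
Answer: $-115090$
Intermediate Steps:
$z{\left(p \right)} = \frac{p}{2}$
$M{\left(o,X \right)} = 265 + \frac{o}{2}$ ($M{\left(o,X \right)} = \frac{o}{2} - -265 = \frac{o}{2} + 265 = 265 + \frac{o}{2}$)
$-115306 + M{\left(-98,\frac{132 + 188}{114 + w} \right)} = -115306 + \left(265 + \frac{1}{2} \left(-98\right)\right) = -115306 + \left(265 - 49\right) = -115306 + 216 = -115090$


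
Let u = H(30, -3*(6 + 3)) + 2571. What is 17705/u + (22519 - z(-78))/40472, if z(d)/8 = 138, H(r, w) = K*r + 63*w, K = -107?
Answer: -33322283/4735224 ≈ -7.0371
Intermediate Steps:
H(r, w) = -107*r + 63*w
z(d) = 1104 (z(d) = 8*138 = 1104)
u = -2340 (u = (-107*30 + 63*(-3*(6 + 3))) + 2571 = (-3210 + 63*(-3*9)) + 2571 = (-3210 + 63*(-27)) + 2571 = (-3210 - 1701) + 2571 = -4911 + 2571 = -2340)
17705/u + (22519 - z(-78))/40472 = 17705/(-2340) + (22519 - 1*1104)/40472 = 17705*(-1/2340) + (22519 - 1104)*(1/40472) = -3541/468 + 21415*(1/40472) = -3541/468 + 21415/40472 = -33322283/4735224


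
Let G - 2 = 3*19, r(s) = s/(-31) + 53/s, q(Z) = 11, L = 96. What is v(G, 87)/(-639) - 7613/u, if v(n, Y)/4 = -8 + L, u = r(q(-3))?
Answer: -1659400831/972558 ≈ -1706.2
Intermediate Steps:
r(s) = 53/s - s/31 (r(s) = s*(-1/31) + 53/s = -s/31 + 53/s = 53/s - s/31)
u = 1522/341 (u = 53/11 - 1/31*11 = 53*(1/11) - 11/31 = 53/11 - 11/31 = 1522/341 ≈ 4.4633)
G = 59 (G = 2 + 3*19 = 2 + 57 = 59)
v(n, Y) = 352 (v(n, Y) = 4*(-8 + 96) = 4*88 = 352)
v(G, 87)/(-639) - 7613/u = 352/(-639) - 7613/1522/341 = 352*(-1/639) - 7613*341/1522 = -352/639 - 2596033/1522 = -1659400831/972558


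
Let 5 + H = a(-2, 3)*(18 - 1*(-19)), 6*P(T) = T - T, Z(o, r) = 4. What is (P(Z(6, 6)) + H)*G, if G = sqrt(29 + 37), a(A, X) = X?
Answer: 106*sqrt(66) ≈ 861.15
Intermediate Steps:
G = sqrt(66) ≈ 8.1240
P(T) = 0 (P(T) = (T - T)/6 = (1/6)*0 = 0)
H = 106 (H = -5 + 3*(18 - 1*(-19)) = -5 + 3*(18 + 19) = -5 + 3*37 = -5 + 111 = 106)
(P(Z(6, 6)) + H)*G = (0 + 106)*sqrt(66) = 106*sqrt(66)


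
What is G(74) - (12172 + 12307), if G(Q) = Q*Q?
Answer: -19003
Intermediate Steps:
G(Q) = Q²
G(74) - (12172 + 12307) = 74² - (12172 + 12307) = 5476 - 1*24479 = 5476 - 24479 = -19003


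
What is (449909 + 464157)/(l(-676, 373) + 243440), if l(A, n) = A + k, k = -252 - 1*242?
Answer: 457033/121135 ≈ 3.7729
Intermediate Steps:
k = -494 (k = -252 - 242 = -494)
l(A, n) = -494 + A (l(A, n) = A - 494 = -494 + A)
(449909 + 464157)/(l(-676, 373) + 243440) = (449909 + 464157)/((-494 - 676) + 243440) = 914066/(-1170 + 243440) = 914066/242270 = 914066*(1/242270) = 457033/121135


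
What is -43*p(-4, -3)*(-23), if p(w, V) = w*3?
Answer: -11868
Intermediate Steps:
p(w, V) = 3*w
-43*p(-4, -3)*(-23) = -129*(-4)*(-23) = -43*(-12)*(-23) = 516*(-23) = -11868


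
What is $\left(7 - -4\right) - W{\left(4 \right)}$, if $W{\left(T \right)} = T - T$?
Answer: $11$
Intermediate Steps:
$W{\left(T \right)} = 0$
$\left(7 - -4\right) - W{\left(4 \right)} = \left(7 - -4\right) - 0 = \left(7 + 4\right) + 0 = 11 + 0 = 11$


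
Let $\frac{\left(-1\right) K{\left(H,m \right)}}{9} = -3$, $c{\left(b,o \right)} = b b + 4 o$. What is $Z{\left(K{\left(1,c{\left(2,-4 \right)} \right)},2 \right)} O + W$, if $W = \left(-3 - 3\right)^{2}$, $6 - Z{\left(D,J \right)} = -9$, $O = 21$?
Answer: $351$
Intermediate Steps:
$c{\left(b,o \right)} = b^{2} + 4 o$
$K{\left(H,m \right)} = 27$ ($K{\left(H,m \right)} = \left(-9\right) \left(-3\right) = 27$)
$Z{\left(D,J \right)} = 15$ ($Z{\left(D,J \right)} = 6 - -9 = 6 + 9 = 15$)
$W = 36$ ($W = \left(-6\right)^{2} = 36$)
$Z{\left(K{\left(1,c{\left(2,-4 \right)} \right)},2 \right)} O + W = 15 \cdot 21 + 36 = 315 + 36 = 351$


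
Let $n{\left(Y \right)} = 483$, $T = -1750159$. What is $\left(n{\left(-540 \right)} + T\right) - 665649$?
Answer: $-2415325$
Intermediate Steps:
$\left(n{\left(-540 \right)} + T\right) - 665649 = \left(483 - 1750159\right) - 665649 = -1749676 - 665649 = -2415325$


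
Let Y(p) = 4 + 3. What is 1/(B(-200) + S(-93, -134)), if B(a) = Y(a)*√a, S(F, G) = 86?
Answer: 43/8598 - 35*I*√2/8598 ≈ 0.0050012 - 0.0057569*I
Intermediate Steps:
Y(p) = 7
B(a) = 7*√a
1/(B(-200) + S(-93, -134)) = 1/(7*√(-200) + 86) = 1/(7*(10*I*√2) + 86) = 1/(70*I*√2 + 86) = 1/(86 + 70*I*√2)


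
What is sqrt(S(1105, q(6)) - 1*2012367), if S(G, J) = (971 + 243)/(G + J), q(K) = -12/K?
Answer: I*sqrt(2448262464461)/1103 ≈ 1418.6*I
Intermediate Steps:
S(G, J) = 1214/(G + J)
sqrt(S(1105, q(6)) - 1*2012367) = sqrt(1214/(1105 - 12/6) - 1*2012367) = sqrt(1214/(1105 - 12*1/6) - 2012367) = sqrt(1214/(1105 - 2) - 2012367) = sqrt(1214/1103 - 2012367) = sqrt(-2219639587/1103) = I*sqrt(2448262464461)/1103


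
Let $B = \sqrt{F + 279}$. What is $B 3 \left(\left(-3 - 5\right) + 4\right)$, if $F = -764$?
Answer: $- 12 i \sqrt{485} \approx - 264.27 i$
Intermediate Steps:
$B = i \sqrt{485}$ ($B = \sqrt{-764 + 279} = \sqrt{-485} = i \sqrt{485} \approx 22.023 i$)
$B 3 \left(\left(-3 - 5\right) + 4\right) = i \sqrt{485} \cdot 3 \left(\left(-3 - 5\right) + 4\right) = i \sqrt{485} \cdot 3 \left(-8 + 4\right) = i \sqrt{485} \cdot 3 \left(-4\right) = i \sqrt{485} \left(-12\right) = - 12 i \sqrt{485}$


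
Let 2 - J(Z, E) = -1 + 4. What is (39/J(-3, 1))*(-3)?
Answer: 117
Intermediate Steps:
J(Z, E) = -1 (J(Z, E) = 2 - (-1 + 4) = 2 - 1*3 = 2 - 3 = -1)
(39/J(-3, 1))*(-3) = (39/(-1))*(-3) = (39*(-1))*(-3) = -39*(-3) = 117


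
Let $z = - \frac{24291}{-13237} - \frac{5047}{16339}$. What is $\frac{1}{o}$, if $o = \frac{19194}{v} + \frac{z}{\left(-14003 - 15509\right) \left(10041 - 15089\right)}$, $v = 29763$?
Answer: $\frac{159830067937150892064}{103073560216342199387} \approx 1.5506$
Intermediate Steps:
$z = \frac{330083510}{216279343}$ ($z = \left(-24291\right) \left(- \frac{1}{13237}\right) - \frac{5047}{16339} = \frac{24291}{13237} - \frac{5047}{16339} = \frac{330083510}{216279343} \approx 1.5262$)
$o = \frac{103073560216342199387}{159830067937150892064}$ ($o = \frac{19194}{29763} + \frac{330083510}{216279343 \left(-14003 - 15509\right) \left(10041 - 15089\right)} = 19194 \cdot \frac{1}{29763} + \frac{330083510}{216279343 \left(\left(-29512\right) \left(-5048\right)\right)} = \frac{6398}{9921} + \frac{330083510}{216279343 \cdot 148976576} = \frac{6398}{9921} + \frac{330083510}{216279343} \cdot \frac{1}{148976576} = \frac{6398}{9921} + \frac{165041755}{16110277989834784} = \frac{103073560216342199387}{159830067937150892064} \approx 0.64489$)
$\frac{1}{o} = \frac{1}{\frac{103073560216342199387}{159830067937150892064}} = \frac{159830067937150892064}{103073560216342199387}$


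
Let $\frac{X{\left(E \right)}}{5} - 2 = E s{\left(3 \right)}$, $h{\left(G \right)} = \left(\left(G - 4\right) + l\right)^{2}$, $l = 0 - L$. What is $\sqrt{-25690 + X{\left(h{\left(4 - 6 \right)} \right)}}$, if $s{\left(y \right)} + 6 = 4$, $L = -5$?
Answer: $i \sqrt{25690} \approx 160.28 i$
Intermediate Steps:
$l = 5$ ($l = 0 - -5 = 0 + 5 = 5$)
$s{\left(y \right)} = -2$ ($s{\left(y \right)} = -6 + 4 = -2$)
$h{\left(G \right)} = \left(1 + G\right)^{2}$ ($h{\left(G \right)} = \left(\left(G - 4\right) + 5\right)^{2} = \left(\left(-4 + G\right) + 5\right)^{2} = \left(1 + G\right)^{2}$)
$X{\left(E \right)} = 10 - 10 E$ ($X{\left(E \right)} = 10 + 5 E \left(-2\right) = 10 + 5 \left(- 2 E\right) = 10 - 10 E$)
$\sqrt{-25690 + X{\left(h{\left(4 - 6 \right)} \right)}} = \sqrt{-25690 + \left(10 - 10 \left(1 + \left(4 - 6\right)\right)^{2}\right)} = \sqrt{-25690 + \left(10 - 10 \left(1 - 2\right)^{2}\right)} = \sqrt{-25690 + \left(10 - 10 \left(-1\right)^{2}\right)} = \sqrt{-25690 + \left(10 - 10\right)} = \sqrt{-25690 + 0} = \sqrt{-25690} = i \sqrt{25690}$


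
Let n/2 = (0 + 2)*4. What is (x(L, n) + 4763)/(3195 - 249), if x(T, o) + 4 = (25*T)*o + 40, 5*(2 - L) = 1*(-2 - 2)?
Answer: 1973/982 ≈ 2.0092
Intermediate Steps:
L = 14/5 (L = 2 - (-2 - 2)/5 = 2 - (-4)/5 = 2 - ⅕*(-4) = 2 + ⅘ = 14/5 ≈ 2.8000)
n = 16 (n = 2*((0 + 2)*4) = 2*(2*4) = 2*8 = 16)
x(T, o) = 36 + 25*T*o (x(T, o) = -4 + ((25*T)*o + 40) = -4 + (25*T*o + 40) = -4 + (40 + 25*T*o) = 36 + 25*T*o)
(x(L, n) + 4763)/(3195 - 249) = ((36 + 25*(14/5)*16) + 4763)/(3195 - 249) = ((36 + 1120) + 4763)/2946 = (1156 + 4763)*(1/2946) = 5919*(1/2946) = 1973/982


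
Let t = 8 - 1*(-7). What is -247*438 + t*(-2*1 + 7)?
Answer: -108111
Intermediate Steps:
t = 15 (t = 8 + 7 = 15)
-247*438 + t*(-2*1 + 7) = -247*438 + 15*(-2*1 + 7) = -108186 + 15*(-2 + 7) = -108186 + 15*5 = -108186 + 75 = -108111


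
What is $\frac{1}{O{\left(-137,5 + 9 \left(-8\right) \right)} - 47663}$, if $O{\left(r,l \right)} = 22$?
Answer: $- \frac{1}{47641} \approx -2.099 \cdot 10^{-5}$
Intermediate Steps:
$\frac{1}{O{\left(-137,5 + 9 \left(-8\right) \right)} - 47663} = \frac{1}{22 - 47663} = \frac{1}{-47641} = - \frac{1}{47641}$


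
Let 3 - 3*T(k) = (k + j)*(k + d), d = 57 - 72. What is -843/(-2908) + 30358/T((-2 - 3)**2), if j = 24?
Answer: -264432651/1416196 ≈ -186.72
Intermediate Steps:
d = -15
T(k) = 1 - (-15 + k)*(24 + k)/3 (T(k) = 1 - (k + 24)*(k - 15)/3 = 1 - (24 + k)*(-15 + k)/3 = 1 - (-15 + k)*(24 + k)/3)
-843/(-2908) + 30358/T((-2 - 3)**2) = -843/(-2908) + 30358/(121 - 3*(-2 - 3)**2 - (-2 - 3)**4/3) = -843*(-1/2908) + 30358/(121 - 3*(-5)**2 - ((-5)**2)**2/3) = 843/2908 + 30358/(121 - 3*25 - 1/3*25**2) = 843/2908 + 30358/(121 - 75 - 1/3*625) = 843/2908 + 30358/(121 - 75 - 625/3) = 843/2908 + 30358/(-487/3) = 843/2908 + 30358*(-3/487) = 843/2908 - 91074/487 = -264432651/1416196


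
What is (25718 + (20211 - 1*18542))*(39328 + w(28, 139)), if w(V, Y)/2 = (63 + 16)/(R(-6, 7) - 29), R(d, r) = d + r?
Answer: 15076899531/14 ≈ 1.0769e+9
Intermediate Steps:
w(V, Y) = -79/14 (w(V, Y) = 2*((63 + 16)/((-6 + 7) - 29)) = 2*(79/(1 - 29)) = 2*(79/(-28)) = 2*(79*(-1/28)) = 2*(-79/28) = -79/14)
(25718 + (20211 - 1*18542))*(39328 + w(28, 139)) = (25718 + (20211 - 1*18542))*(39328 - 79/14) = (25718 + (20211 - 18542))*(550513/14) = (25718 + 1669)*(550513/14) = 27387*(550513/14) = 15076899531/14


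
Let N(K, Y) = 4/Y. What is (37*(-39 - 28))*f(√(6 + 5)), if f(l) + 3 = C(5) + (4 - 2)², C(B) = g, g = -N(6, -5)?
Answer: -22311/5 ≈ -4462.2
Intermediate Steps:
g = ⅘ (g = -4/(-5) = -4*(-1)/5 = -1*(-⅘) = ⅘ ≈ 0.80000)
C(B) = ⅘
f(l) = 9/5 (f(l) = -3 + (⅘ + (4 - 2)²) = -3 + (⅘ + 2²) = -3 + (⅘ + 4) = -3 + 24/5 = 9/5)
(37*(-39 - 28))*f(√(6 + 5)) = (37*(-39 - 28))*(9/5) = (37*(-67))*(9/5) = -2479*9/5 = -22311/5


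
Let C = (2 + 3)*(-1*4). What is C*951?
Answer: -19020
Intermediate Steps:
C = -20 (C = 5*(-4) = -20)
C*951 = -20*951 = -19020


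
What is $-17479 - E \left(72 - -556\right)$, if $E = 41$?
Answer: $-43227$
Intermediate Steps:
$-17479 - E \left(72 - -556\right) = -17479 - 41 \left(72 - -556\right) = -17479 - 41 \left(72 + 556\right) = -17479 - 41 \cdot 628 = -17479 - 25748 = -43227$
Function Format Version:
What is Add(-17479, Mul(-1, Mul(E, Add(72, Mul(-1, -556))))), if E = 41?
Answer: -43227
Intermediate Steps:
Add(-17479, Mul(-1, Mul(E, Add(72, Mul(-1, -556))))) = Add(-17479, Mul(-1, Mul(41, Add(72, Mul(-1, -556))))) = Add(-17479, Mul(-1, Mul(41, Add(72, 556)))) = Add(-17479, Mul(-1, Mul(41, 628))) = Add(-17479, Mul(-1, 25748)) = Add(-17479, -25748) = -43227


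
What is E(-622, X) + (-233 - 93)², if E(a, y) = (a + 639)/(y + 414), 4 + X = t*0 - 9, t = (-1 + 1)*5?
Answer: 42616693/401 ≈ 1.0628e+5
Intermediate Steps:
t = 0 (t = 0*5 = 0)
X = -13 (X = -4 + (0*0 - 9) = -4 + (0 - 9) = -4 - 9 = -13)
E(a, y) = (639 + a)/(414 + y)
E(-622, X) + (-233 - 93)² = (639 - 622)/(414 - 13) + (-233 - 93)² = 17/401 + (-326)² = (1/401)*17 + 106276 = 17/401 + 106276 = 42616693/401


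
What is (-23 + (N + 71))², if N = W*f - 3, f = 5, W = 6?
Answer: 5625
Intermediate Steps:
N = 27 (N = 6*5 - 3 = 30 - 3 = 27)
(-23 + (N + 71))² = (-23 + (27 + 71))² = (-23 + 98)² = 75² = 5625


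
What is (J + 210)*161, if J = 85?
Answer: 47495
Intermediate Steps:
(J + 210)*161 = (85 + 210)*161 = 295*161 = 47495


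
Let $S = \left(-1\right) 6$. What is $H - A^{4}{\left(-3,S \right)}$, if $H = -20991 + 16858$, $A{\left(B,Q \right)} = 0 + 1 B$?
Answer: $-4214$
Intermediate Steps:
$S = -6$
$A{\left(B,Q \right)} = B$ ($A{\left(B,Q \right)} = 0 + B = B$)
$H = -4133$
$H - A^{4}{\left(-3,S \right)} = -4133 - \left(-3\right)^{4} = -4133 - 81 = -4214$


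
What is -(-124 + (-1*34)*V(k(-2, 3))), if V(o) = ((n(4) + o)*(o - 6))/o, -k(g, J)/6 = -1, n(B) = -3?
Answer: 124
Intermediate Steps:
k(g, J) = 6 (k(g, J) = -6*(-1) = 6)
V(o) = (-6 + o)*(-3 + o)/o (V(o) = ((-3 + o)*(o - 6))/o = ((-3 + o)*(-6 + o))/o = ((-6 + o)*(-3 + o))/o = (-6 + o)*(-3 + o)/o)
-(-124 + (-1*34)*V(k(-2, 3))) = -(-124 + (-1*34)*(-9 + 6 + 18/6)) = -(-124 - 34*(-9 + 6 + 18*(1/6))) = -(-124 - 34*(-9 + 6 + 3)) = -(-124 - 34*0) = -(-124 + 0) = -1*(-124) = 124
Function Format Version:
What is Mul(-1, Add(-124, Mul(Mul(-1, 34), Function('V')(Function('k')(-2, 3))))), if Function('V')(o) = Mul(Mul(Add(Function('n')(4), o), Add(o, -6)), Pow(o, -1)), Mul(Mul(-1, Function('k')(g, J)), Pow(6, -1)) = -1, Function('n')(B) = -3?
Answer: 124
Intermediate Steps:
Function('k')(g, J) = 6 (Function('k')(g, J) = Mul(-6, -1) = 6)
Function('V')(o) = Mul(Pow(o, -1), Add(-6, o), Add(-3, o)) (Function('V')(o) = Mul(Mul(Add(-3, o), Add(o, -6)), Pow(o, -1)) = Mul(Mul(Add(-3, o), Add(-6, o)), Pow(o, -1)) = Mul(Mul(Add(-6, o), Add(-3, o)), Pow(o, -1)) = Mul(Pow(o, -1), Add(-6, o), Add(-3, o)))
Mul(-1, Add(-124, Mul(Mul(-1, 34), Function('V')(Function('k')(-2, 3))))) = Mul(-1, Add(-124, Mul(Mul(-1, 34), Add(-9, 6, Mul(18, Pow(6, -1)))))) = Mul(-1, Add(-124, Mul(-34, Add(-9, 6, Mul(18, Rational(1, 6)))))) = Mul(-1, Add(-124, Mul(-34, Add(-9, 6, 3)))) = Mul(-1, Add(-124, Mul(-34, 0))) = Mul(-1, Add(-124, 0)) = Mul(-1, -124) = 124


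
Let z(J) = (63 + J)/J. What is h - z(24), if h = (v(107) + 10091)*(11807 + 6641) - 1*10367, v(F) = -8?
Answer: 1488006507/8 ≈ 1.8600e+8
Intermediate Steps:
h = 186000817 (h = (-8 + 10091)*(11807 + 6641) - 1*10367 = 10083*18448 - 10367 = 186011184 - 10367 = 186000817)
z(J) = (63 + J)/J
h - z(24) = 186000817 - (63 + 24)/24 = 186000817 - 87/24 = 186000817 - 1*29/8 = 186000817 - 29/8 = 1488006507/8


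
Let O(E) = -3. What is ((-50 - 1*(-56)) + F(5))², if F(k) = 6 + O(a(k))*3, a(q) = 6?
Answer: 9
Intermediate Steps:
F(k) = -3 (F(k) = 6 - 3*3 = 6 - 9 = -3)
((-50 - 1*(-56)) + F(5))² = ((-50 - 1*(-56)) - 3)² = ((-50 + 56) - 3)² = (6 - 3)² = 3² = 9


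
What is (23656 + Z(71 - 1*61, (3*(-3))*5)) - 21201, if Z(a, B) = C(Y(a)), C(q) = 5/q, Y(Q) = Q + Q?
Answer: 9821/4 ≈ 2455.3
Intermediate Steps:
Y(Q) = 2*Q
Z(a, B) = 5/(2*a) (Z(a, B) = 5/((2*a)) = 5*(1/(2*a)) = 5/(2*a))
(23656 + Z(71 - 1*61, (3*(-3))*5)) - 21201 = (23656 + 5/(2*(71 - 1*61))) - 21201 = (23656 + 5/(2*(71 - 61))) - 21201 = (23656 + (5/2)/10) - 21201 = (23656 + (5/2)*(⅒)) - 21201 = (23656 + ¼) - 21201 = 94625/4 - 21201 = 9821/4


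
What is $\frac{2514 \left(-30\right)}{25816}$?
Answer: $- \frac{18855}{6454} \approx -2.9214$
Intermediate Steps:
$\frac{2514 \left(-30\right)}{25816} = \left(-75420\right) \frac{1}{25816} = - \frac{18855}{6454}$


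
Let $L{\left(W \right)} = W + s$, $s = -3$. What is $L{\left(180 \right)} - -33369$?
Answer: $33546$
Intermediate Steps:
$L{\left(W \right)} = -3 + W$ ($L{\left(W \right)} = W - 3 = -3 + W$)
$L{\left(180 \right)} - -33369 = \left(-3 + 180\right) - -33369 = 177 + 33369 = 33546$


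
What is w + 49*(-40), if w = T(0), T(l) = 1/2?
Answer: -3919/2 ≈ -1959.5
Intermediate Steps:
T(l) = ½ (T(l) = 1*(½) = ½)
w = ½ ≈ 0.50000
w + 49*(-40) = ½ + 49*(-40) = ½ - 1960 = -3919/2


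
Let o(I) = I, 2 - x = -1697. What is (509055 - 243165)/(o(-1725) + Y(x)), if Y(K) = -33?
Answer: -44315/293 ≈ -151.25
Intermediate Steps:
x = 1699 (x = 2 - 1*(-1697) = 2 + 1697 = 1699)
(509055 - 243165)/(o(-1725) + Y(x)) = (509055 - 243165)/(-1725 - 33) = 265890/(-1758) = 265890*(-1/1758) = -44315/293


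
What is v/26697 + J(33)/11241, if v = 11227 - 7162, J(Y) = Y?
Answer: 5175074/33344553 ≈ 0.15520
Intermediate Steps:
v = 4065
v/26697 + J(33)/11241 = 4065/26697 + 33/11241 = 4065*(1/26697) + 33*(1/11241) = 1355/8899 + 11/3747 = 5175074/33344553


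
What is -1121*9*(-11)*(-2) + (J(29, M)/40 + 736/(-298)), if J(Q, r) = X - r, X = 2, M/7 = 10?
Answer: -330723633/1490 ≈ -2.2196e+5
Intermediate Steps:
M = 70 (M = 7*10 = 70)
J(Q, r) = 2 - r
-1121*9*(-11)*(-2) + (J(29, M)/40 + 736/(-298)) = -1121*9*(-11)*(-2) + ((2 - 1*70)/40 + 736/(-298)) = -(-110979)*(-2) + ((2 - 70)*(1/40) + 736*(-1/298)) = -1121*198 + (-68*1/40 - 368/149) = -221958 + (-17/10 - 368/149) = -221958 - 6213/1490 = -330723633/1490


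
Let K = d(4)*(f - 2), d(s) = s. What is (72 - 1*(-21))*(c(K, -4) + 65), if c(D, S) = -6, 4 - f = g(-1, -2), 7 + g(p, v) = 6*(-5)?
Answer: 5487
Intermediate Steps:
g(p, v) = -37 (g(p, v) = -7 + 6*(-5) = -7 - 30 = -37)
f = 41 (f = 4 - 1*(-37) = 4 + 37 = 41)
K = 156 (K = 4*(41 - 2) = 4*39 = 156)
(72 - 1*(-21))*(c(K, -4) + 65) = (72 - 1*(-21))*(-6 + 65) = (72 + 21)*59 = 93*59 = 5487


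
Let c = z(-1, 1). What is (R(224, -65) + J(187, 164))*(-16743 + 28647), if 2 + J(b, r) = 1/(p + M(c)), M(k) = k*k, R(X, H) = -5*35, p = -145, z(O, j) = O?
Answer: -6321272/3 ≈ -2.1071e+6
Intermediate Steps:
c = -1
R(X, H) = -175
M(k) = k**2
J(b, r) = -289/144 (J(b, r) = -2 + 1/(-145 + (-1)**2) = -2 + 1/(-145 + 1) = -2 + 1/(-144) = -2 - 1/144 = -289/144)
(R(224, -65) + J(187, 164))*(-16743 + 28647) = (-175 - 289/144)*(-16743 + 28647) = -25489/144*11904 = -6321272/3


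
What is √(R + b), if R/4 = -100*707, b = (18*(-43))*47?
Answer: I*√319178 ≈ 564.96*I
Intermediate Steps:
b = -36378 (b = -774*47 = -36378)
R = -282800 (R = 4*(-100*707) = 4*(-70700) = -282800)
√(R + b) = √(-282800 - 36378) = √(-319178) = I*√319178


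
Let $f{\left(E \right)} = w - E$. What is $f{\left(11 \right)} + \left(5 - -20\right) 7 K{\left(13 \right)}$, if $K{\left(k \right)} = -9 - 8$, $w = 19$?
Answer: $-2967$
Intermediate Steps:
$K{\left(k \right)} = -17$ ($K{\left(k \right)} = -9 - 8 = -17$)
$f{\left(E \right)} = 19 - E$
$f{\left(11 \right)} + \left(5 - -20\right) 7 K{\left(13 \right)} = \left(19 - 11\right) + \left(5 - -20\right) 7 \left(-17\right) = \left(19 - 11\right) + \left(5 + 20\right) 7 \left(-17\right) = 8 + 25 \cdot 7 \left(-17\right) = 8 + 175 \left(-17\right) = 8 - 2975 = -2967$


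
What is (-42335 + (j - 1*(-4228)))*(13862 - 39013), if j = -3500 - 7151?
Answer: 1226312458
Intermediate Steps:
j = -10651
(-42335 + (j - 1*(-4228)))*(13862 - 39013) = (-42335 + (-10651 - 1*(-4228)))*(13862 - 39013) = (-42335 + (-10651 + 4228))*(-25151) = (-42335 - 6423)*(-25151) = -48758*(-25151) = 1226312458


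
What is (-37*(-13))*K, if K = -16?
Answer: -7696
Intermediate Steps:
(-37*(-13))*K = -37*(-13)*(-16) = 481*(-16) = -7696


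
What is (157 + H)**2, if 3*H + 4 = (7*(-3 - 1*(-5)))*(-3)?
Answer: 180625/9 ≈ 20069.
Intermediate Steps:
H = -46/3 (H = -4/3 + ((7*(-3 - 1*(-5)))*(-3))/3 = -4/3 + ((7*(-3 + 5))*(-3))/3 = -4/3 + ((7*2)*(-3))/3 = -4/3 + (14*(-3))/3 = -4/3 + (1/3)*(-42) = -4/3 - 14 = -46/3 ≈ -15.333)
(157 + H)**2 = (157 - 46/3)**2 = (425/3)**2 = 180625/9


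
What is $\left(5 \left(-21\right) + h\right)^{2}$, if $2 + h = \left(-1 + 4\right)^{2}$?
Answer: $9604$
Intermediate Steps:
$h = 7$ ($h = -2 + \left(-1 + 4\right)^{2} = -2 + 3^{2} = -2 + 9 = 7$)
$\left(5 \left(-21\right) + h\right)^{2} = \left(5 \left(-21\right) + 7\right)^{2} = \left(-105 + 7\right)^{2} = \left(-98\right)^{2} = 9604$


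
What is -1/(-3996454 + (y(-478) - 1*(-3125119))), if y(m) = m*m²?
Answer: 1/110086687 ≈ 9.0837e-9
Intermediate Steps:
y(m) = m³
-1/(-3996454 + (y(-478) - 1*(-3125119))) = -1/(-3996454 + ((-478)³ - 1*(-3125119))) = -1/(-3996454 + (-109215352 + 3125119)) = -1/(-3996454 - 106090233) = -1/(-110086687) = -1*(-1/110086687) = 1/110086687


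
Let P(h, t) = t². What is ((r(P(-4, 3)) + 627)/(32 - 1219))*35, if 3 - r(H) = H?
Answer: -21735/1187 ≈ -18.311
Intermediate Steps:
r(H) = 3 - H
((r(P(-4, 3)) + 627)/(32 - 1219))*35 = (((3 - 1*3²) + 627)/(32 - 1219))*35 = (((3 - 1*9) + 627)/(-1187))*35 = (((3 - 9) + 627)*(-1/1187))*35 = ((-6 + 627)*(-1/1187))*35 = (621*(-1/1187))*35 = -621/1187*35 = -21735/1187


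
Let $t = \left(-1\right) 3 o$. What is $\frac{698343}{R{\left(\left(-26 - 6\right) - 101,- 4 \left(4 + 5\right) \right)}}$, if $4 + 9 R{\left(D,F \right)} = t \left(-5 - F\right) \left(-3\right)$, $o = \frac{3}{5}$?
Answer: $\frac{31425435}{817} \approx 38464.0$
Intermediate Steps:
$o = \frac{3}{5}$ ($o = 3 \cdot \frac{1}{5} = \frac{3}{5} \approx 0.6$)
$t = - \frac{9}{5}$ ($t = \left(-1\right) 3 \cdot \frac{3}{5} = \left(-3\right) \frac{3}{5} = - \frac{9}{5} \approx -1.8$)
$R{\left(D,F \right)} = - \frac{31}{9} - \frac{3 F}{5}$ ($R{\left(D,F \right)} = - \frac{4}{9} + \frac{- \frac{9 \left(-5 - F\right)}{5} \left(-3\right)}{9} = - \frac{4}{9} + \frac{\left(9 + \frac{9 F}{5}\right) \left(-3\right)}{9} = - \frac{4}{9} + \frac{-27 - \frac{27 F}{5}}{9} = - \frac{4}{9} - \left(3 + \frac{3 F}{5}\right) = - \frac{31}{9} - \frac{3 F}{5}$)
$\frac{698343}{R{\left(\left(-26 - 6\right) - 101,- 4 \left(4 + 5\right) \right)}} = \frac{698343}{- \frac{31}{9} - \frac{3 \left(- 4 \left(4 + 5\right)\right)}{5}} = \frac{698343}{- \frac{31}{9} - \frac{3 \left(\left(-4\right) 9\right)}{5}} = \frac{698343}{- \frac{31}{9} - - \frac{108}{5}} = \frac{698343}{- \frac{31}{9} + \frac{108}{5}} = \frac{698343}{\frac{817}{45}} = 698343 \cdot \frac{45}{817} = \frac{31425435}{817}$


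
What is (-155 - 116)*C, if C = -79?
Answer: 21409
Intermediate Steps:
(-155 - 116)*C = (-155 - 116)*(-79) = -271*(-79) = 21409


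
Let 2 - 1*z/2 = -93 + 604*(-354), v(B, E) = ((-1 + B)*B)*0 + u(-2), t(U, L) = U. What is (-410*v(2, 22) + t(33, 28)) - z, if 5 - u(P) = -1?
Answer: -430249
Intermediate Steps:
u(P) = 6 (u(P) = 5 - 1*(-1) = 5 + 1 = 6)
v(B, E) = 6 (v(B, E) = ((-1 + B)*B)*0 + 6 = (B*(-1 + B))*0 + 6 = 0 + 6 = 6)
z = 427822 (z = 4 - 2*(-93 + 604*(-354)) = 4 - 2*(-93 - 213816) = 4 - 2*(-213909) = 4 + 427818 = 427822)
(-410*v(2, 22) + t(33, 28)) - z = (-410*6 + 33) - 1*427822 = (-2460 + 33) - 427822 = -2427 - 427822 = -430249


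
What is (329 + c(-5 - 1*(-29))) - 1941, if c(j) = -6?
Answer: -1618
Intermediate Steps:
(329 + c(-5 - 1*(-29))) - 1941 = (329 - 6) - 1941 = 323 - 1941 = -1618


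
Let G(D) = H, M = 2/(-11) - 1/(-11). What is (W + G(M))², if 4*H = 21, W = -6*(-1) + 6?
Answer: 4761/16 ≈ 297.56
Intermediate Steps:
M = -1/11 (M = 2*(-1/11) - 1*(-1/11) = -2/11 + 1/11 = -1/11 ≈ -0.090909)
W = 12 (W = 6 + 6 = 12)
H = 21/4 (H = (¼)*21 = 21/4 ≈ 5.2500)
G(D) = 21/4
(W + G(M))² = (12 + 21/4)² = (69/4)² = 4761/16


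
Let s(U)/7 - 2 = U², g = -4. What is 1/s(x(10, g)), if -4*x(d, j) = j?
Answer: 1/21 ≈ 0.047619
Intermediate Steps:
x(d, j) = -j/4
s(U) = 14 + 7*U²
1/s(x(10, g)) = 1/(14 + 7*(-¼*(-4))²) = 1/(14 + 7*1²) = 1/(14 + 7*1) = 1/(14 + 7) = 1/21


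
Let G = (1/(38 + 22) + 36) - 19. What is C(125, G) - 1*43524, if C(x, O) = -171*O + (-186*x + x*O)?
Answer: -2026703/30 ≈ -67557.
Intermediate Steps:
G = 1021/60 (G = (1/60 + 36) - 19 = 2161/60 - 19 = 1021/60 ≈ 17.017)
C(x, O) = -186*x - 171*O + O*x (C(x, O) = -171*O + (-186*x + O*x) = -186*x - 171*O + O*x)
C(125, G) - 1*43524 = (-186*125 - 171*1021/60 + (1021/60)*125) - 1*43524 = (-23250 - 58197/20 + 25525/12) - 43524 = -720983/30 - 43524 = -2026703/30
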